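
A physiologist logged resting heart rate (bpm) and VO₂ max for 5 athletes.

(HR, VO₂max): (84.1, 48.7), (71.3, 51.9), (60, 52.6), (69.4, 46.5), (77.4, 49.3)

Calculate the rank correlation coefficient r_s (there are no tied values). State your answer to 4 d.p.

-0.4000

Rank HR: 5, 3, 1, 2, 4
Rank VO₂max: 2, 4, 5, 1, 3
d = rank(HR) − rank(VO₂max): 3, -1, -4, 1, 1; Σd² = 28
ρ = 1 − 6Σd² / [n(n²−1)] = 1 − 6×28 / (5×24) = 1 − 168/120 ≈ -0.4000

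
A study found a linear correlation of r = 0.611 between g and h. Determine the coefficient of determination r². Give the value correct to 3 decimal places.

0.373

r² = (0.611)² = 0.373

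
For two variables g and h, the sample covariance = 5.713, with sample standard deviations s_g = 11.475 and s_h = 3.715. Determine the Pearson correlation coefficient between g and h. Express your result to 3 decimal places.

0.134

r = Cov(g,h) / (s_g · s_h) = 5.713 / (11.475 × 3.715)
  = 5.713 / 42.6296 ≈ 0.134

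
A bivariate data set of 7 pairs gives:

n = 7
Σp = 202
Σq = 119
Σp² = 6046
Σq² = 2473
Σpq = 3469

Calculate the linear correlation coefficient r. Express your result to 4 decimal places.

r = (nΣpq − ΣpΣq) / √[(nΣp² − (Σp)²)(nΣq² − (Σq)²)]
Numerator: 7×3469 − 202×119 = 245
Denominator: √[(42322 − 40804)(17311 − 14161)] = √[1518 × 3150] = 2186.7099
r = 245 / 2186.7099 ≈ 0.1120

0.1120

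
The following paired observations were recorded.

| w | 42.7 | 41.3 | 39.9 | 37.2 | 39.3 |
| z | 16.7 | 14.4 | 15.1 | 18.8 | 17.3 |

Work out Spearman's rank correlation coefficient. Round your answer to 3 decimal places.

-0.700

Rank w: 5, 4, 3, 1, 2
Rank z: 3, 1, 2, 5, 4
d = rank(w) − rank(z): 2, 3, 1, -4, -2; Σd² = 34
ρ = 1 − 6Σd² / [n(n²−1)] = 1 − 6×34 / (5×24) = 1 − 204/120 ≈ -0.700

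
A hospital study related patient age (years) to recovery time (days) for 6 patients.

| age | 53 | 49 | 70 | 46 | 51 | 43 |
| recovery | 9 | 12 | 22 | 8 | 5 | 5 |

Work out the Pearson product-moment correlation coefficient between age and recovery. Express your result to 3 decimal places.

0.895

n = 6, Σx = 312, Σy = 61, Σx² = 16676, Σy² = 823, Σxy = 3443
nΣxy − ΣxΣy = 20658 − 19032 = 1626
nΣx² − (Σx)² = 100056 − 97344 = 2712; nΣy² − (Σy)² = 4938 − 3721 = 1217
r = 1626 / √(2712 × 1217) = 1626 / 1816.7289 ≈ 0.895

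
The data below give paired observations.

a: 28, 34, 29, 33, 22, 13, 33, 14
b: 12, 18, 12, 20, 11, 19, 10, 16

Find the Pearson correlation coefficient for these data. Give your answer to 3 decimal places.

-0.168

n = 8, Σa = 206, Σb = 118, Σa² = 5808, Σb² = 1850, Σab = 2999
nΣab − ΣaΣb = 23992 − 24308 = -316
nΣa² − (Σa)² = 46464 − 42436 = 4028; nΣb² − (Σb)² = 14800 − 13924 = 876
r = -316 / √(4028 × 876) = -316 / 1878.4376 ≈ -0.168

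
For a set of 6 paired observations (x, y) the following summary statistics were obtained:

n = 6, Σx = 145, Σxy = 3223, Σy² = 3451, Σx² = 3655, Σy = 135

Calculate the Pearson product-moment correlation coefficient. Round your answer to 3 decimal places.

-0.158

r = (nΣxy − ΣxΣy) / √[(nΣx² − (Σx)²)(nΣy² − (Σy)²)]
Numerator: 6×3223 − 145×135 = -237
Denominator: √[(21930 − 21025)(20706 − 18225)] = √[905 × 2481] = 1498.4342
r = -237 / 1498.4342 ≈ -0.158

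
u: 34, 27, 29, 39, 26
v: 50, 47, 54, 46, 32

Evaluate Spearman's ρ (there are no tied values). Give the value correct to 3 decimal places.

Rank u: 4, 2, 3, 5, 1
Rank v: 4, 3, 5, 2, 1
d = rank(u) − rank(v): 0, -1, -2, 3, 0; Σd² = 14
ρ = 1 − 6Σd² / [n(n²−1)] = 1 − 6×14 / (5×24) = 1 − 84/120 ≈ 0.300

0.300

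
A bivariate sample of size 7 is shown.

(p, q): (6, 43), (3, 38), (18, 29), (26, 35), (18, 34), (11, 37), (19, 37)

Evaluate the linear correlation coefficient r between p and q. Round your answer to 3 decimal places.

-0.601

n = 7, Σp = 101, Σq = 253, Σp² = 1851, Σq² = 9253, Σpq = 3526
nΣpq − ΣpΣq = 24682 − 25553 = -871
nΣp² − (Σp)² = 12957 − 10201 = 2756; nΣq² − (Σq)² = 64771 − 64009 = 762
r = -871 / √(2756 × 762) = -871 / 1449.1625 ≈ -0.601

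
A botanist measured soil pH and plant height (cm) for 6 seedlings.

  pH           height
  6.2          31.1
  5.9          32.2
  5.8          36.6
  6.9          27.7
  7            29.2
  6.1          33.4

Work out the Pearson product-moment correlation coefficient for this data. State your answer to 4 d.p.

-0.8775

n = 6, Σx = 37.9, Σy = 190.2, Σx² = 240.71, Σy² = 6079.1, Σxy = 1194.35
nΣxy − ΣxΣy = 7166.1 − 7208.58 = -42.48
nΣx² − (Σx)² = 1444.26 − 1436.41 = 7.85; nΣy² − (Σy)² = 36474.6 − 36176.04 = 298.56
r = -42.48 / √(7.85 × 298.56) = -42.48 / 48.4117 ≈ -0.8775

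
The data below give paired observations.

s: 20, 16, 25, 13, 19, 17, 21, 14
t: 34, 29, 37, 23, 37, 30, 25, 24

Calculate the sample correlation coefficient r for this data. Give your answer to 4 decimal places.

0.7038

n = 8, Σs = 145, Σt = 239, Σs² = 2737, Σt² = 7365, Σst = 4442
nΣst − ΣsΣt = 35536 − 34655 = 881
nΣs² − (Σs)² = 21896 − 21025 = 871; nΣt² − (Σt)² = 58920 − 57121 = 1799
r = 881 / √(871 × 1799) = 881 / 1251.7703 ≈ 0.7038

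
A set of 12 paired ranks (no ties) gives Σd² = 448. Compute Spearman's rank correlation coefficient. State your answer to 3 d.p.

-0.566

ρ = 1 − 6Σd² / [n(n²−1)] = 1 − 6×448 / (12×143)
  = 1 − 2688/1716 = 1 − 1.5664 ≈ -0.566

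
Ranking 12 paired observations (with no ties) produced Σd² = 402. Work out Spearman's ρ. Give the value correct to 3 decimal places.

ρ = 1 − 6Σd² / [n(n²−1)] = 1 − 6×402 / (12×143)
  = 1 − 2412/1716 = 1 − 1.4056 ≈ -0.406

-0.406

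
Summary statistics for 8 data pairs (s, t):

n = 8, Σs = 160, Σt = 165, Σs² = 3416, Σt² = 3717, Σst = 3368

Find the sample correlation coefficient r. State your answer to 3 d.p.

r = (nΣst − ΣsΣt) / √[(nΣs² − (Σs)²)(nΣt² − (Σt)²)]
Numerator: 8×3368 − 160×165 = 544
Denominator: √[(27328 − 25600)(29736 − 27225)] = √[1728 × 2511] = 2083.0286
r = 544 / 2083.0286 ≈ 0.261

0.261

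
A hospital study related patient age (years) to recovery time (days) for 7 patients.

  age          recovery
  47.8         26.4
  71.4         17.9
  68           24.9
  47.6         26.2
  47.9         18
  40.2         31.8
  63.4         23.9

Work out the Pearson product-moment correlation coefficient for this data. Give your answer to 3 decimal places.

n = 7, Σx = 386.3, Σy = 169.1, Σx² = 22202.57, Σy² = 4230.27, Σxy = 9136.12
nΣxy − ΣxΣy = 63952.84 − 65323.33 = -1370.49
nΣx² − (Σx)² = 155417.99 − 149227.69 = 6190.3; nΣy² − (Σy)² = 29611.89 − 28594.81 = 1017.08
r = -1370.49 / √(6190.3 × 1017.08) = -1370.49 / 2509.1892 ≈ -0.546

-0.546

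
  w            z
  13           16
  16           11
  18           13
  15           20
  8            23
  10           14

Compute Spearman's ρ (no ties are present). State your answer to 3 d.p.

-0.714

Rank w: 3, 5, 6, 4, 1, 2
Rank z: 4, 1, 2, 5, 6, 3
d = rank(w) − rank(z): -1, 4, 4, -1, -5, -1; Σd² = 60
ρ = 1 − 6Σd² / [n(n²−1)] = 1 − 6×60 / (6×35) = 1 − 360/210 ≈ -0.714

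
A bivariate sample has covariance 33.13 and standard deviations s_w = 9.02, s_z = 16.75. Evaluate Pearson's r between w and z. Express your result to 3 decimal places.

0.219

r = Cov(w,z) / (s_w · s_z) = 33.13 / (9.02 × 16.75)
  = 33.13 / 151.0850 ≈ 0.219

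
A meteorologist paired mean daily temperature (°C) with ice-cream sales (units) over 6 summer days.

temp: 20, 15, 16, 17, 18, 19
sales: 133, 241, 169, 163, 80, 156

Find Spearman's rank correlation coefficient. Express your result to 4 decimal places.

-0.8286

Rank temp: 6, 1, 2, 3, 4, 5
Rank sales: 2, 6, 5, 4, 1, 3
d = rank(temp) − rank(sales): 4, -5, -3, -1, 3, 2; Σd² = 64
ρ = 1 − 6Σd² / [n(n²−1)] = 1 − 6×64 / (6×35) = 1 − 384/210 ≈ -0.8286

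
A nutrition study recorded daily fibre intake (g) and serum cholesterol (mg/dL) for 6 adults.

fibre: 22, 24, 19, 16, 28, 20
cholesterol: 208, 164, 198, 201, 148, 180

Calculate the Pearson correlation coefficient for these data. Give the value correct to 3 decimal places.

n = 6, Σx = 129, Σy = 1099, Σx² = 2861, Σy² = 204069, Σxy = 23234
nΣxy − ΣxΣy = 139404 − 141771 = -2367
nΣx² − (Σx)² = 17166 − 16641 = 525; nΣy² − (Σy)² = 1224414 − 1207801 = 16613
r = -2367 / √(525 × 16613) = -2367 / 2953.2736 ≈ -0.801

-0.801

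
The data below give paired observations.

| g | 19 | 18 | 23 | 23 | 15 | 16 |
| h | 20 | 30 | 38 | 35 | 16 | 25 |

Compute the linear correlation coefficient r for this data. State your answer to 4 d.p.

0.8427

n = 6, Σg = 114, Σh = 164, Σg² = 2224, Σh² = 4850, Σgh = 3239
nΣgh − ΣgΣh = 19434 − 18696 = 738
nΣg² − (Σg)² = 13344 − 12996 = 348; nΣh² − (Σh)² = 29100 − 26896 = 2204
r = 738 / √(348 × 2204) = 738 / 875.7808 ≈ 0.8427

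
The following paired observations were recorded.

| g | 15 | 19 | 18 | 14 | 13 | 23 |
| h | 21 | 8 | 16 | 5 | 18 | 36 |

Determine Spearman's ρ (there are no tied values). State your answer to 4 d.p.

0.3143

Rank g: 3, 5, 4, 2, 1, 6
Rank h: 5, 2, 3, 1, 4, 6
d = rank(g) − rank(h): -2, 3, 1, 1, -3, 0; Σd² = 24
ρ = 1 − 6Σd² / [n(n²−1)] = 1 − 6×24 / (6×35) = 1 − 144/210 ≈ 0.3143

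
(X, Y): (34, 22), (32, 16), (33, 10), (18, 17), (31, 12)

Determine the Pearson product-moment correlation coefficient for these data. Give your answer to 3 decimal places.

n = 5, ΣX = 148, ΣY = 77, ΣX² = 4554, ΣY² = 1273, ΣXY = 2268
nΣXY − ΣXΣY = 11340 − 11396 = -56
nΣX² − (ΣX)² = 22770 − 21904 = 866; nΣY² − (ΣY)² = 6365 − 5929 = 436
r = -56 / √(866 × 436) = -56 / 614.4721 ≈ -0.091

-0.091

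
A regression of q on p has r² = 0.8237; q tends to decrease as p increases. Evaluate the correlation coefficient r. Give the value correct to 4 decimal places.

-0.9076

|r| = √0.8237 = 0.9076
The association is negative, so r = −0.9076.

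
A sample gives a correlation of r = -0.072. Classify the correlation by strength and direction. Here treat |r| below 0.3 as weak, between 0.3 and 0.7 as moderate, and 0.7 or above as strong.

weak negative

r = -0.072 < 0 so the relationship is negative.
|r| = 0.072, which falls in the weak range.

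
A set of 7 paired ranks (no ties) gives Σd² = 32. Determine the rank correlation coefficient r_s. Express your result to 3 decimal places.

0.429

ρ = 1 − 6Σd² / [n(n²−1)] = 1 − 6×32 / (7×48)
  = 1 − 192/336 = 1 − 0.5714 ≈ 0.429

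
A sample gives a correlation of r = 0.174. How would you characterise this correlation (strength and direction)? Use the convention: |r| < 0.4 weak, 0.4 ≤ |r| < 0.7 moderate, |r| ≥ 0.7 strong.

weak positive

r = 0.174 > 0 so the relationship is positive.
|r| = 0.174, which falls in the weak range.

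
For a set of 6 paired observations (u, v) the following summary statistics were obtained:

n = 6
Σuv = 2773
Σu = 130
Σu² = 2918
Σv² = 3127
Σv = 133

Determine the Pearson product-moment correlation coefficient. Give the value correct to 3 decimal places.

r = (nΣuv − ΣuΣv) / √[(nΣu² − (Σu)²)(nΣv² − (Σv)²)]
Numerator: 6×2773 − 130×133 = -652
Denominator: √[(17508 − 16900)(18762 − 17689)] = √[608 × 1073] = 807.7029
r = -652 / 807.7029 ≈ -0.807

-0.807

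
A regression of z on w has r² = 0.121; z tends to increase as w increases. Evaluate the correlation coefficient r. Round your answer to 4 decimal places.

|r| = √0.121 = 0.3479
The association is positive, so r = 0.3479.

0.3479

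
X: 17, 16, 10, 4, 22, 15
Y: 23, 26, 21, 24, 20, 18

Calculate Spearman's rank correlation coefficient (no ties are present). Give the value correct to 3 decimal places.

-0.200

Rank X: 5, 4, 2, 1, 6, 3
Rank Y: 4, 6, 3, 5, 2, 1
d = rank(X) − rank(Y): 1, -2, -1, -4, 4, 2; Σd² = 42
ρ = 1 − 6Σd² / [n(n²−1)] = 1 − 6×42 / (6×35) = 1 − 252/210 ≈ -0.200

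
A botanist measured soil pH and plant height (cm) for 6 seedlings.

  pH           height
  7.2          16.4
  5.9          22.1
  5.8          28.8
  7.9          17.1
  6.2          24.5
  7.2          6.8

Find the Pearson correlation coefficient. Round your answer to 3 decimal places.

n = 6, Σx = 40.2, Σy = 115.7, Σx² = 272.98, Σy² = 2525.71, Σxy = 751.46
nΣxy − ΣxΣy = 4508.76 − 4651.14 = -142.38
nΣx² − (Σx)² = 1637.88 − 1616.04 = 21.84; nΣy² − (Σy)² = 15154.26 − 13386.49 = 1767.77
r = -142.38 / √(21.84 × 1767.77) = -142.38 / 196.4894 ≈ -0.725

-0.725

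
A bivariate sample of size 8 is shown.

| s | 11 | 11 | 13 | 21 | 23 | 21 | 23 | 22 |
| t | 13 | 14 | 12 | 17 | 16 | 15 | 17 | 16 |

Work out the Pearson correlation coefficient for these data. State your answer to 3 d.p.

n = 8, Σs = 145, Σt = 120, Σs² = 2835, Σt² = 1824, Σst = 2236
nΣst − ΣsΣt = 17888 − 17400 = 488
nΣs² − (Σs)² = 22680 − 21025 = 1655; nΣt² − (Σt)² = 14592 − 14400 = 192
r = 488 / √(1655 × 192) = 488 / 563.7020 ≈ 0.866

0.866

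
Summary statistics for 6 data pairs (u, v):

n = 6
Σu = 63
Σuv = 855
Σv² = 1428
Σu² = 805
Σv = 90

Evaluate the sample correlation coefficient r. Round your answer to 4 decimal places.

-0.8507

r = (nΣuv − ΣuΣv) / √[(nΣu² − (Σu)²)(nΣv² − (Σv)²)]
Numerator: 6×855 − 63×90 = -540
Denominator: √[(4830 − 3969)(8568 − 8100)] = √[861 × 468] = 634.7819
r = -540 / 634.7819 ≈ -0.8507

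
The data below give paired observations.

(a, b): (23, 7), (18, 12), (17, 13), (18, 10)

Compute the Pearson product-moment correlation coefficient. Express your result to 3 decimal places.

-0.930

n = 4, Σa = 76, Σb = 42, Σa² = 1466, Σb² = 462, Σab = 778
nΣab − ΣaΣb = 3112 − 3192 = -80
nΣa² − (Σa)² = 5864 − 5776 = 88; nΣb² − (Σb)² = 1848 − 1764 = 84
r = -80 / √(88 × 84) = -80 / 85.9767 ≈ -0.930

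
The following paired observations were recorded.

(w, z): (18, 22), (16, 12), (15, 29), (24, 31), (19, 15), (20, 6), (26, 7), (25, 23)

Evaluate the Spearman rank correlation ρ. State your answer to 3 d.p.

Rank w: 3, 2, 1, 6, 4, 5, 8, 7
Rank z: 5, 3, 7, 8, 4, 1, 2, 6
d = rank(w) − rank(z): -2, -1, -6, -2, 0, 4, 6, 1; Σd² = 98
ρ = 1 − 6Σd² / [n(n²−1)] = 1 − 6×98 / (8×63) = 1 − 588/504 ≈ -0.167

-0.167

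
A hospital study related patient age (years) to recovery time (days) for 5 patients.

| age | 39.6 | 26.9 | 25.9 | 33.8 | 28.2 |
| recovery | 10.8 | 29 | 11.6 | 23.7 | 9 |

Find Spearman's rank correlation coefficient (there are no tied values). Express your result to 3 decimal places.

-0.300

Rank age: 5, 2, 1, 4, 3
Rank recovery: 2, 5, 3, 4, 1
d = rank(age) − rank(recovery): 3, -3, -2, 0, 2; Σd² = 26
ρ = 1 − 6Σd² / [n(n²−1)] = 1 − 6×26 / (5×24) = 1 − 156/120 ≈ -0.300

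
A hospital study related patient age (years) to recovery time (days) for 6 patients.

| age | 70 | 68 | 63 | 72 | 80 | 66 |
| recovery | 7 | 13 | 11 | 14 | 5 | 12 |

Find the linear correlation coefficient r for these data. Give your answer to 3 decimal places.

-0.599

n = 6, Σx = 419, Σy = 62, Σx² = 29433, Σy² = 704, Σxy = 4267
nΣxy − ΣxΣy = 25602 − 25978 = -376
nΣx² − (Σx)² = 176598 − 175561 = 1037; nΣy² − (Σy)² = 4224 − 3844 = 380
r = -376 / √(1037 × 380) = -376 / 627.7420 ≈ -0.599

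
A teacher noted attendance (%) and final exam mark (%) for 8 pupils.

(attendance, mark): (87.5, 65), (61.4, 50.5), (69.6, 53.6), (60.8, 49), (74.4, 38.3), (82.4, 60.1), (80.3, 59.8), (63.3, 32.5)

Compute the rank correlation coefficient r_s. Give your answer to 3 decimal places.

Rank attendance: 8, 2, 4, 1, 5, 7, 6, 3
Rank mark: 8, 4, 5, 3, 2, 7, 6, 1
d = rank(attendance) − rank(mark): 0, -2, -1, -2, 3, 0, 0, 2; Σd² = 22
ρ = 1 − 6Σd² / [n(n²−1)] = 1 − 6×22 / (8×63) = 1 − 132/504 ≈ 0.738

0.738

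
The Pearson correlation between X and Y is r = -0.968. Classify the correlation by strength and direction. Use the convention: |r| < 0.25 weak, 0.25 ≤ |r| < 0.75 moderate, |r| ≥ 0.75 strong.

r = -0.968 < 0 so the relationship is negative.
|r| = 0.968, which falls in the strong range.

strong negative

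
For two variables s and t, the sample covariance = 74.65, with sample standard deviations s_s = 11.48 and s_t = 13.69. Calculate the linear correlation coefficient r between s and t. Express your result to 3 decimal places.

0.475

r = Cov(s,t) / (s_s · s_t) = 74.65 / (11.48 × 13.69)
  = 74.65 / 157.1612 ≈ 0.475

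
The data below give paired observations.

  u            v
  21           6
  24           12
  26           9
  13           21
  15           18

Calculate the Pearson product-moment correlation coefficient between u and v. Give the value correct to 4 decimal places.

-0.8265

n = 5, Σu = 99, Σv = 66, Σu² = 2087, Σv² = 1026, Σuv = 1191
nΣuv − ΣuΣv = 5955 − 6534 = -579
nΣu² − (Σu)² = 10435 − 9801 = 634; nΣv² − (Σv)² = 5130 − 4356 = 774
r = -579 / √(634 × 774) = -579 / 700.5112 ≈ -0.8265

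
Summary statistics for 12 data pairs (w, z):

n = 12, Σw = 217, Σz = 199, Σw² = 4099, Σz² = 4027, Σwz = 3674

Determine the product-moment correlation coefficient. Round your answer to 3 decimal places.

r = (nΣwz − ΣwΣz) / √[(nΣw² − (Σw)²)(nΣz² − (Σz)²)]
Numerator: 12×3674 − 217×199 = 905
Denominator: √[(49188 − 47089)(48324 − 39601)] = √[2099 × 8723] = 4278.9692
r = 905 / 4278.9692 ≈ 0.211

0.211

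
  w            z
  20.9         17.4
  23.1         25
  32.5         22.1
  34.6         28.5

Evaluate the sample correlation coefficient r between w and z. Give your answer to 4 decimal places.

0.6533

n = 4, Σw = 111.1, Σz = 93, Σw² = 3223.83, Σz² = 2228.42, Σwz = 2645.51
nΣwz − ΣwΣz = 10582.04 − 10332.3 = 249.74
nΣw² − (Σw)² = 12895.32 − 12343.21 = 552.11; nΣz² − (Σz)² = 8913.68 − 8649 = 264.68
r = 249.74 / √(552.11 × 264.68) = 249.74 / 382.2728 ≈ 0.6533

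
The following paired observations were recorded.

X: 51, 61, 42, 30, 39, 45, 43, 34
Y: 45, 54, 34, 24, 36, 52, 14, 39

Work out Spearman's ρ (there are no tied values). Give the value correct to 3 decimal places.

0.643

Rank X: 7, 8, 4, 1, 3, 6, 5, 2
Rank Y: 6, 8, 3, 2, 4, 7, 1, 5
d = rank(X) − rank(Y): 1, 0, 1, -1, -1, -1, 4, -3; Σd² = 30
ρ = 1 − 6Σd² / [n(n²−1)] = 1 − 6×30 / (8×63) = 1 − 180/504 ≈ 0.643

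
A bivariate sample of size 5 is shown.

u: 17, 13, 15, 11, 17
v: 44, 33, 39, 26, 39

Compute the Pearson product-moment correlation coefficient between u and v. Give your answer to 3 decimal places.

n = 5, Σu = 73, Σv = 181, Σu² = 1093, Σv² = 6743, Σuv = 2711
nΣuv − ΣuΣv = 13555 − 13213 = 342
nΣu² − (Σu)² = 5465 − 5329 = 136; nΣv² − (Σv)² = 33715 − 32761 = 954
r = 342 / √(136 × 954) = 342 / 360.1999 ≈ 0.949

0.949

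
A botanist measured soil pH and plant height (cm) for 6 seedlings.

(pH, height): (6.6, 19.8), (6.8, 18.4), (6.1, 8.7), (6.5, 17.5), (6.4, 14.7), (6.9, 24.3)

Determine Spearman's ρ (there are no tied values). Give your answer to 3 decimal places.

Rank pH: 4, 5, 1, 3, 2, 6
Rank height: 5, 4, 1, 3, 2, 6
d = rank(pH) − rank(height): -1, 1, 0, 0, 0, 0; Σd² = 2
ρ = 1 − 6Σd² / [n(n²−1)] = 1 − 6×2 / (6×35) = 1 − 12/210 ≈ 0.943

0.943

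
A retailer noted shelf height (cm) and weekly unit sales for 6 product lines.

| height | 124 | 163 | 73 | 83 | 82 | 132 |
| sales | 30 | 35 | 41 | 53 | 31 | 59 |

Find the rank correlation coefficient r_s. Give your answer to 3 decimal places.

Rank height: 4, 6, 1, 3, 2, 5
Rank sales: 1, 3, 4, 5, 2, 6
d = rank(height) − rank(sales): 3, 3, -3, -2, 0, -1; Σd² = 32
ρ = 1 − 6Σd² / [n(n²−1)] = 1 − 6×32 / (6×35) = 1 − 192/210 ≈ 0.086

0.086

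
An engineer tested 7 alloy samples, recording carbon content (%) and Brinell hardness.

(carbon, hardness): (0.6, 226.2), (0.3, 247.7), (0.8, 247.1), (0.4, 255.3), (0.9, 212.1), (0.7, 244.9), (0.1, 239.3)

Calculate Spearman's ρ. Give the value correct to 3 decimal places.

-0.393

Rank carbon: 4, 2, 6, 3, 7, 5, 1
Rank hardness: 2, 6, 5, 7, 1, 4, 3
d = rank(carbon) − rank(hardness): 2, -4, 1, -4, 6, 1, -2; Σd² = 78
ρ = 1 − 6Σd² / [n(n²−1)] = 1 − 6×78 / (7×48) = 1 − 468/336 ≈ -0.393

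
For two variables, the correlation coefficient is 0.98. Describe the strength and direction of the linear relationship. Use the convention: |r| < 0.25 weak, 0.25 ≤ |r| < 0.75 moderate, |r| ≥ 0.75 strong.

r = 0.98 > 0 so the relationship is positive.
|r| = 0.98, which falls in the strong range.

strong positive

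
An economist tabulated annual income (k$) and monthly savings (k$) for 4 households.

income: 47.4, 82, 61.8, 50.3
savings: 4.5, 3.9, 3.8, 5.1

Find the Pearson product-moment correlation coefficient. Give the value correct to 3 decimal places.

n = 4, Σx = 241.5, Σy = 17.3, Σx² = 15320.09, Σy² = 75.91, Σxy = 1024.47
nΣxy − ΣxΣy = 4097.88 − 4177.95 = -80.07
nΣx² − (Σx)² = 61280.36 − 58322.25 = 2958.11; nΣy² − (Σy)² = 303.64 − 299.29 = 4.35
r = -80.07 / √(2958.11 × 4.35) = -80.07 / 113.4362 ≈ -0.706

-0.706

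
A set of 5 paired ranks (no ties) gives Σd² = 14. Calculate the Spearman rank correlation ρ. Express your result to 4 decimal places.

ρ = 1 − 6Σd² / [n(n²−1)] = 1 − 6×14 / (5×24)
  = 1 − 84/120 = 1 − 0.70000 ≈ 0.3000

0.3000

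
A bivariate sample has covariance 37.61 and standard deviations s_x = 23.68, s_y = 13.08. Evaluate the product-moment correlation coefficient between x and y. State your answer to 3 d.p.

r = Cov(x,y) / (s_x · s_y) = 37.61 / (23.68 × 13.08)
  = 37.61 / 309.7344 ≈ 0.121

0.121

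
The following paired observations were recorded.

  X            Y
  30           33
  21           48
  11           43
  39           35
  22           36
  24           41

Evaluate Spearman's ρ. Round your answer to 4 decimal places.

Rank X: 5, 2, 1, 6, 3, 4
Rank Y: 1, 6, 5, 2, 3, 4
d = rank(X) − rank(Y): 4, -4, -4, 4, 0, 0; Σd² = 64
ρ = 1 − 6Σd² / [n(n²−1)] = 1 − 6×64 / (6×35) = 1 − 384/210 ≈ -0.8286

-0.8286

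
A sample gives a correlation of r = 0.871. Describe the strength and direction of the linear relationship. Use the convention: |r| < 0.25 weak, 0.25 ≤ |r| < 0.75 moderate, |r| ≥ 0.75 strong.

strong positive

r = 0.871 > 0 so the relationship is positive.
|r| = 0.871, which falls in the strong range.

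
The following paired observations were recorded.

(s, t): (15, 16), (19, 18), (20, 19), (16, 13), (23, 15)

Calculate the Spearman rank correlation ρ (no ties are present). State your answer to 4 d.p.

0.2000

Rank s: 1, 3, 4, 2, 5
Rank t: 3, 4, 5, 1, 2
d = rank(s) − rank(t): -2, -1, -1, 1, 3; Σd² = 16
ρ = 1 − 6Σd² / [n(n²−1)] = 1 − 6×16 / (5×24) = 1 − 96/120 ≈ 0.2000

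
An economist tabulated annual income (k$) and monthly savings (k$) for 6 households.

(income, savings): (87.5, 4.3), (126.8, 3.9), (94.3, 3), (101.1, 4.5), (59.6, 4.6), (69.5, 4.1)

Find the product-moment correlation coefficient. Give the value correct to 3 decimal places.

n = 6, Σx = 538.8, Σy = 24.4, Σx² = 51230.6, Σy² = 100.92, Σxy = 2167.73
nΣxy − ΣxΣy = 13006.38 − 13146.72 = -140.34
nΣx² − (Σx)² = 307383.6 − 290305.44 = 17078.16; nΣy² − (Σy)² = 605.52 − 595.36 = 10.16
r = -140.34 / √(17078.16 × 10.16) = -140.34 / 416.5502 ≈ -0.337

-0.337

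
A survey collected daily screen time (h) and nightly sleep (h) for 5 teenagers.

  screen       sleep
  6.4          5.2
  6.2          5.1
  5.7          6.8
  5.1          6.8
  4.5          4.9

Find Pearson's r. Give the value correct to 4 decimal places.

n = 5, Σx = 27.9, Σy = 28.8, Σx² = 158.15, Σy² = 169.54, Σxy = 160.39
nΣxy − ΣxΣy = 801.95 − 803.52 = -1.57
nΣx² − (Σx)² = 790.75 − 778.41 = 12.34; nΣy² − (Σy)² = 847.7 − 829.44 = 18.26
r = -1.57 / √(12.34 × 18.26) = -1.57 / 15.0109 ≈ -0.1046

-0.1046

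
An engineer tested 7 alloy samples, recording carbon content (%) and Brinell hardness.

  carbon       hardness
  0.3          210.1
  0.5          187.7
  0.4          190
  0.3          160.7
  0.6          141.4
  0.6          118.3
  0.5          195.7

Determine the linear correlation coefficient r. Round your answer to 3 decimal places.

-0.619

n = 7, Σx = 3.2, Σy = 1203.9, Σx² = 1.56, Σy² = 213585.13, Σxy = 534.76
nΣxy − ΣxΣy = 3743.32 − 3852.48 = -109.16
nΣx² − (Σx)² = 10.92 − 10.24 = 0.68; nΣy² − (Σy)² = 1495095.91 − 1449375.21 = 45720.7
r = -109.16 / √(0.68 × 45720.7) = -109.16 / 176.3238 ≈ -0.619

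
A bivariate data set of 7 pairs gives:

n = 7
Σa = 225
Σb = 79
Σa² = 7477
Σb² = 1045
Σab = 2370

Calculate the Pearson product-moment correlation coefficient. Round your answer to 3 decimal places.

-0.873

r = (nΣab − ΣaΣb) / √[(nΣa² − (Σa)²)(nΣb² − (Σb)²)]
Numerator: 7×2370 − 225×79 = -1185
Denominator: √[(52339 − 50625)(7315 − 6241)] = √[1714 × 1074] = 1356.7741
r = -1185 / 1356.7741 ≈ -0.873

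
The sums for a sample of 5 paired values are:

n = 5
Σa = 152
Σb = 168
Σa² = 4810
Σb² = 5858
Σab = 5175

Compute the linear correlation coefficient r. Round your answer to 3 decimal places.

0.338

r = (nΣab − ΣaΣb) / √[(nΣa² − (Σa)²)(nΣb² − (Σb)²)]
Numerator: 5×5175 − 152×168 = 339
Denominator: √[(24050 − 23104)(29290 − 28224)] = √[946 × 1066] = 1004.2091
r = 339 / 1004.2091 ≈ 0.338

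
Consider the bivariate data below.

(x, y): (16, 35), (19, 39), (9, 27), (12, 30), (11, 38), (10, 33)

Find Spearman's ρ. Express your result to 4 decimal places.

Rank x: 5, 6, 1, 4, 3, 2
Rank y: 4, 6, 1, 2, 5, 3
d = rank(x) − rank(y): 1, 0, 0, 2, -2, -1; Σd² = 10
ρ = 1 − 6Σd² / [n(n²−1)] = 1 − 6×10 / (6×35) = 1 − 60/210 ≈ 0.7143

0.7143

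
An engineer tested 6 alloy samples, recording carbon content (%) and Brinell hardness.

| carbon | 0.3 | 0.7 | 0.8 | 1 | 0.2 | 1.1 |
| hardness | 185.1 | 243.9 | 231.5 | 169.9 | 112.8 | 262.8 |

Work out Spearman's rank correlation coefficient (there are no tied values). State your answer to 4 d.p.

Rank carbon: 2, 3, 4, 5, 1, 6
Rank hardness: 3, 5, 4, 2, 1, 6
d = rank(carbon) − rank(hardness): -1, -2, 0, 3, 0, 0; Σd² = 14
ρ = 1 − 6Σd² / [n(n²−1)] = 1 − 6×14 / (6×35) = 1 − 84/210 ≈ 0.6000

0.6000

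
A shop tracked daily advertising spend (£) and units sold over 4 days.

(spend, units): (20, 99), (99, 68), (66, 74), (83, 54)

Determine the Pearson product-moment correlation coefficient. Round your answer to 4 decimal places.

-0.8768

n = 4, Σx = 268, Σy = 295, Σx² = 21446, Σy² = 22817, Σxy = 18078
nΣxy − ΣxΣy = 72312 − 79060 = -6748
nΣx² − (Σx)² = 85784 − 71824 = 13960; nΣy² − (Σy)² = 91268 − 87025 = 4243
r = -6748 / √(13960 × 4243) = -6748 / 7696.2510 ≈ -0.8768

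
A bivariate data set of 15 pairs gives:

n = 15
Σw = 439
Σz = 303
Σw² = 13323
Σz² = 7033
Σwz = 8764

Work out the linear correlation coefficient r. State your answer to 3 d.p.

-0.158

r = (nΣwz − ΣwΣz) / √[(nΣw² − (Σw)²)(nΣz² − (Σz)²)]
Numerator: 15×8764 − 439×303 = -1557
Denominator: √[(199845 − 192721)(105495 − 91809)] = √[7124 × 13686] = 9874.1614
r = -1557 / 9874.1614 ≈ -0.158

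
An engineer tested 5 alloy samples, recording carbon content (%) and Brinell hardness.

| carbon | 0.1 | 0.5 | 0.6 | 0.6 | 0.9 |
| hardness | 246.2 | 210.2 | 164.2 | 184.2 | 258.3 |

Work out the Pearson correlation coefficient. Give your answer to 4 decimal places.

n = 5, Σx = 2.7, Σy = 1063.1, Σx² = 1.79, Σy² = 232408.65, Σxy = 571.23
nΣxy − ΣxΣy = 2856.15 − 2870.37 = -14.22
nΣx² − (Σx)² = 8.95 − 7.29 = 1.66; nΣy² − (Σy)² = 1162043.25 − 1130181.61 = 31861.64
r = -14.22 / √(1.66 × 31861.64) = -14.22 / 229.9790 ≈ -0.0618

-0.0618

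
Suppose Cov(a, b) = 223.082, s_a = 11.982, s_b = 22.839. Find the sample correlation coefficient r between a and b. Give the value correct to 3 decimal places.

0.815

r = Cov(a,b) / (s_a · s_b) = 223.082 / (11.982 × 22.839)
  = 223.082 / 273.6569 ≈ 0.815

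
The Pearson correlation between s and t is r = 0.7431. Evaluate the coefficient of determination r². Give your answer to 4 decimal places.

r² = (0.7431)² = 0.5522

0.5522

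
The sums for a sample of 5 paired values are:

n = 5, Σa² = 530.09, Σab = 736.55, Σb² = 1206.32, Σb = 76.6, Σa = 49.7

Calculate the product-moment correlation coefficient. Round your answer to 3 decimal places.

-0.722

r = (nΣab − ΣaΣb) / √[(nΣa² − (Σa)²)(nΣb² − (Σb)²)]
Numerator: 5×736.55 − 49.7×76.6 = -124.27
Denominator: √[(2650.45 − 2470.09)(6031.6 − 5867.56)] = √[180.36 × 164.04] = 172.0066
r = -124.27 / 172.0066 ≈ -0.722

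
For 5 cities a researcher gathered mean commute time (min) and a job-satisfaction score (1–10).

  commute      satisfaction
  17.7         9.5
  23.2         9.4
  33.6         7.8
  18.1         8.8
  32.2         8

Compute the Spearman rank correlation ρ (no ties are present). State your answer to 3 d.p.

Rank commute: 1, 3, 5, 2, 4
Rank satisfaction: 5, 4, 1, 3, 2
d = rank(commute) − rank(satisfaction): -4, -1, 4, -1, 2; Σd² = 38
ρ = 1 − 6Σd² / [n(n²−1)] = 1 − 6×38 / (5×24) = 1 − 228/120 ≈ -0.900

-0.900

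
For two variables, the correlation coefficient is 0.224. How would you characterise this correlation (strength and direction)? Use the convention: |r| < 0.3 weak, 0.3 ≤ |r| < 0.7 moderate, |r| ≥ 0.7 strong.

weak positive

r = 0.224 > 0 so the relationship is positive.
|r| = 0.224, which falls in the weak range.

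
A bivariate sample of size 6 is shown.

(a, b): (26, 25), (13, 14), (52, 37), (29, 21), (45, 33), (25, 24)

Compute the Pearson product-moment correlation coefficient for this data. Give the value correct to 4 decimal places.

n = 6, Σa = 190, Σb = 154, Σa² = 7040, Σb² = 4296, Σab = 5450
nΣab − ΣaΣb = 32700 − 29260 = 3440
nΣa² − (Σa)² = 42240 − 36100 = 6140; nΣb² − (Σb)² = 25776 − 23716 = 2060
r = 3440 / √(6140 × 2060) = 3440 / 3556.4589 ≈ 0.9673

0.9673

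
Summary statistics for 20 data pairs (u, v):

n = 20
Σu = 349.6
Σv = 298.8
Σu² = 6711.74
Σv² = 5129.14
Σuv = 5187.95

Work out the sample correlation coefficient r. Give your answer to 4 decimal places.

r = (nΣuv − ΣuΣv) / √[(nΣu² − (Σu)²)(nΣv² − (Σv)²)]
Numerator: 20×5187.95 − 349.6×298.8 = -701.48
Denominator: √[(134234.8 − 122220.16)(102582.8 − 89281.44)] = √[12014.64 × 13301.36] = 12641.6396
r = -701.48 / 12641.6396 ≈ -0.0555

-0.0555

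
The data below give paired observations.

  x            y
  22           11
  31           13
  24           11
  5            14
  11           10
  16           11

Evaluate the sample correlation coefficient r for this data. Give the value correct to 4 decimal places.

n = 6, Σx = 109, Σy = 70, Σx² = 2423, Σy² = 828, Σxy = 1265
nΣxy − ΣxΣy = 7590 − 7630 = -40
nΣx² − (Σx)² = 14538 − 11881 = 2657; nΣy² − (Σy)² = 4968 − 4900 = 68
r = -40 / √(2657 × 68) = -40 / 425.0600 ≈ -0.0941

-0.0941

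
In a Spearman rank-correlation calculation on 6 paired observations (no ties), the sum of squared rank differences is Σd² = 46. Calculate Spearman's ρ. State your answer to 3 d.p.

-0.314

ρ = 1 − 6Σd² / [n(n²−1)] = 1 − 6×46 / (6×35)
  = 1 − 276/210 = 1 − 1.3143 ≈ -0.314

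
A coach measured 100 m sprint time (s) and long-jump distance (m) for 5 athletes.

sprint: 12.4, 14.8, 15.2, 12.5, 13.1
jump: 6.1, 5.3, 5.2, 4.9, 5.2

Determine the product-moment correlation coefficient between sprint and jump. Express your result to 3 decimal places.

n = 5, Σx = 68, Σy = 26.7, Σx² = 931.7, Σy² = 143.39, Σxy = 362.49
nΣxy − ΣxΣy = 1812.45 − 1815.6 = -3.15
nΣx² − (Σx)² = 4658.5 − 4624 = 34.5; nΣy² − (Σy)² = 716.95 − 712.89 = 4.06
r = -3.15 / √(34.5 × 4.06) = -3.15 / 11.8351 ≈ -0.266

-0.266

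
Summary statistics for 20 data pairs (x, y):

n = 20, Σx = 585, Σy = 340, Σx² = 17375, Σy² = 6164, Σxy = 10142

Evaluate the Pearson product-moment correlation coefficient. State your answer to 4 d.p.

r = (nΣxy − ΣxΣy) / √[(nΣx² − (Σx)²)(nΣy² − (Σy)²)]
Numerator: 20×10142 − 585×340 = 3940
Denominator: √[(347500 − 342225)(123280 − 115600)] = √[5275 × 7680] = 6364.9038
r = 3940 / 6364.9038 ≈ 0.6190

0.6190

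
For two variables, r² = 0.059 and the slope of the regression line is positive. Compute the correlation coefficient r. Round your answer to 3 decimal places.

|r| = √0.059 = 0.243
The association is positive, so r = 0.243.

0.243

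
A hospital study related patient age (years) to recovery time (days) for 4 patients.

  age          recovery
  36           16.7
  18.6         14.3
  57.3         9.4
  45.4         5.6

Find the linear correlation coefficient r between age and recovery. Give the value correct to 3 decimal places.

-0.611

n = 4, Σx = 157.3, Σy = 46, Σx² = 6986.41, Σy² = 603.1, Σxy = 1660.04
nΣxy − ΣxΣy = 6640.16 − 7235.8 = -595.64
nΣx² − (Σx)² = 27945.64 − 24743.29 = 3202.35; nΣy² − (Σy)² = 2412.4 − 2116 = 296.4
r = -595.64 / √(3202.35 × 296.4) = -595.64 / 974.2569 ≈ -0.611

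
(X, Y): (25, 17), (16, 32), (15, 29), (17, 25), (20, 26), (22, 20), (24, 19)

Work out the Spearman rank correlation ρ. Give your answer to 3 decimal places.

-0.929

Rank X: 7, 2, 1, 3, 4, 5, 6
Rank Y: 1, 7, 6, 4, 5, 3, 2
d = rank(X) − rank(Y): 6, -5, -5, -1, -1, 2, 4; Σd² = 108
ρ = 1 − 6Σd² / [n(n²−1)] = 1 − 6×108 / (7×48) = 1 − 648/336 ≈ -0.929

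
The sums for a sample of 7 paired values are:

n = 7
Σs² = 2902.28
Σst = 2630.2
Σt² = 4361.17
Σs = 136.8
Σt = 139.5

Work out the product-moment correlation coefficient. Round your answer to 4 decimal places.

r = (nΣst − ΣsΣt) / √[(nΣs² − (Σs)²)(nΣt² − (Σt)²)]
Numerator: 7×2630.2 − 136.8×139.5 = -672.2
Denominator: √[(20315.96 − 18714.24)(30528.19 − 19460.25)] = √[1601.72 × 11067.94] = 4210.4324
r = -672.2 / 4210.4324 ≈ -0.1597

-0.1597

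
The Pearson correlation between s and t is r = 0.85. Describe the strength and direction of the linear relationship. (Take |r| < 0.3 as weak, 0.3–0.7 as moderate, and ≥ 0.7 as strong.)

strong positive

r = 0.85 > 0 so the relationship is positive.
|r| = 0.85, which falls in the strong range.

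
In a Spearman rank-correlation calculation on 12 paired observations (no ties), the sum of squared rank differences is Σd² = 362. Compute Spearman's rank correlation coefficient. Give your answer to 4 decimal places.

-0.2657

ρ = 1 − 6Σd² / [n(n²−1)] = 1 − 6×362 / (12×143)
  = 1 − 2172/1716 = 1 − 1.26573 ≈ -0.2657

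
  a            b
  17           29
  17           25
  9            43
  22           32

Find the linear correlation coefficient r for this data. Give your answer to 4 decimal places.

n = 4, Σa = 65, Σb = 129, Σa² = 1143, Σb² = 4339, Σab = 2009
nΣab − ΣaΣb = 8036 − 8385 = -349
nΣa² − (Σa)² = 4572 − 4225 = 347; nΣb² − (Σb)² = 17356 − 16641 = 715
r = -349 / √(347 × 715) = -349 / 498.1014 ≈ -0.7007

-0.7007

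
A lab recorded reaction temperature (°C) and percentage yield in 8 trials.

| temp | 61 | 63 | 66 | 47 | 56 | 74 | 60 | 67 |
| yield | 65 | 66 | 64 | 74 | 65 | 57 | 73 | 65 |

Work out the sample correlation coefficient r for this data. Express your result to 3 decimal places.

-0.823

n = 8, Σx = 494, Σy = 529, Σx² = 30956, Σy² = 35181, Σxy = 32418
nΣxy − ΣxΣy = 259344 − 261326 = -1982
nΣx² − (Σx)² = 247648 − 244036 = 3612; nΣy² − (Σy)² = 281448 − 279841 = 1607
r = -1982 / √(3612 × 1607) = -1982 / 2409.2497 ≈ -0.823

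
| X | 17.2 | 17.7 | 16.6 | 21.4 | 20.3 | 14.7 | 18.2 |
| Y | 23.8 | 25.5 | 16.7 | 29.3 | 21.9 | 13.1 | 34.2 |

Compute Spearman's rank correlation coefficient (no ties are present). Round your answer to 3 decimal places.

0.714

Rank X: 3, 4, 2, 7, 6, 1, 5
Rank Y: 4, 5, 2, 6, 3, 1, 7
d = rank(X) − rank(Y): -1, -1, 0, 1, 3, 0, -2; Σd² = 16
ρ = 1 − 6Σd² / [n(n²−1)] = 1 − 6×16 / (7×48) = 1 − 96/336 ≈ 0.714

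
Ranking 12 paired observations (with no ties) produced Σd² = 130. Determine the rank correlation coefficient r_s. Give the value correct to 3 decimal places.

ρ = 1 − 6Σd² / [n(n²−1)] = 1 − 6×130 / (12×143)
  = 1 − 780/1716 = 1 − 0.4545 ≈ 0.545

0.545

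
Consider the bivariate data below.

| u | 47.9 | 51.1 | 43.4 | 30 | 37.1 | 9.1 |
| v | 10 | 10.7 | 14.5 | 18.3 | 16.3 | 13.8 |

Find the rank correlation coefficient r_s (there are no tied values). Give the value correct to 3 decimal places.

Rank u: 5, 6, 4, 2, 3, 1
Rank v: 1, 2, 4, 6, 5, 3
d = rank(u) − rank(v): 4, 4, 0, -4, -2, -2; Σd² = 56
ρ = 1 − 6Σd² / [n(n²−1)] = 1 − 6×56 / (6×35) = 1 − 336/210 ≈ -0.600

-0.600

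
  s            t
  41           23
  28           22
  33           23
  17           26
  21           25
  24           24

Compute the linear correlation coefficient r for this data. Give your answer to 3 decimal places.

-0.746

n = 6, Σs = 164, Σt = 143, Σs² = 4860, Σt² = 3419, Σst = 3861
nΣst − ΣsΣt = 23166 − 23452 = -286
nΣs² − (Σs)² = 29160 − 26896 = 2264; nΣt² − (Σt)² = 20514 − 20449 = 65
r = -286 / √(2264 × 65) = -286 / 383.6144 ≈ -0.746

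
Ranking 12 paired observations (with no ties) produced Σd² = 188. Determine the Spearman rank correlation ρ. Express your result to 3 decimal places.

ρ = 1 − 6Σd² / [n(n²−1)] = 1 − 6×188 / (12×143)
  = 1 − 1128/1716 = 1 − 0.6573 ≈ 0.343

0.343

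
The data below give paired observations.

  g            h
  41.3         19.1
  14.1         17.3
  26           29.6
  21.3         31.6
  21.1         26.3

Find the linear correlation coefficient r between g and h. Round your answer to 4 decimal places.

n = 5, Σg = 123.8, Σh = 123.9, Σg² = 3479.4, Σh² = 3230.51, Σgh = 3030.37
nΣgh − ΣgΣh = 15151.85 − 15338.82 = -186.97
nΣg² − (Σg)² = 17397 − 15326.44 = 2070.56; nΣh² − (Σh)² = 16152.55 − 15351.21 = 801.34
r = -186.97 / √(2070.56 × 801.34) = -186.97 / 1288.1081 ≈ -0.1452

-0.1452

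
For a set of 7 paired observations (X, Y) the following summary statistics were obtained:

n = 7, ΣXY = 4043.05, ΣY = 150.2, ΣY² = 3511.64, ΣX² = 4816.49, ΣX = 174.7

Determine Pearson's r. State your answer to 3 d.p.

0.811

r = (nΣXY − ΣXΣY) / √[(nΣX² − (ΣX)²)(nΣY² − (ΣY)²)]
Numerator: 7×4043.05 − 174.7×150.2 = 2061.41
Denominator: √[(33715.43 − 30520.09)(24581.48 − 22560.04)] = √[3195.34 × 2021.44] = 2541.4933
r = 2061.41 / 2541.4933 ≈ 0.811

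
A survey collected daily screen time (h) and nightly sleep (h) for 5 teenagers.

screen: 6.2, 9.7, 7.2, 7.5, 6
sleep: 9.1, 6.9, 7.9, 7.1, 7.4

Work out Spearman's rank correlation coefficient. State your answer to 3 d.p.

-0.700

Rank screen: 2, 5, 3, 4, 1
Rank sleep: 5, 1, 4, 2, 3
d = rank(screen) − rank(sleep): -3, 4, -1, 2, -2; Σd² = 34
ρ = 1 − 6Σd² / [n(n²−1)] = 1 − 6×34 / (5×24) = 1 − 204/120 ≈ -0.700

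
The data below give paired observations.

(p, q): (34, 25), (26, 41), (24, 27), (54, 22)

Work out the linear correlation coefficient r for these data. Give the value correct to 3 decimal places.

-0.623

n = 4, Σp = 138, Σq = 115, Σp² = 5324, Σq² = 3519, Σpq = 3752
nΣpq − ΣpΣq = 15008 − 15870 = -862
nΣp² − (Σp)² = 21296 − 19044 = 2252; nΣq² − (Σq)² = 14076 − 13225 = 851
r = -862 / √(2252 × 851) = -862 / 1384.3598 ≈ -0.623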